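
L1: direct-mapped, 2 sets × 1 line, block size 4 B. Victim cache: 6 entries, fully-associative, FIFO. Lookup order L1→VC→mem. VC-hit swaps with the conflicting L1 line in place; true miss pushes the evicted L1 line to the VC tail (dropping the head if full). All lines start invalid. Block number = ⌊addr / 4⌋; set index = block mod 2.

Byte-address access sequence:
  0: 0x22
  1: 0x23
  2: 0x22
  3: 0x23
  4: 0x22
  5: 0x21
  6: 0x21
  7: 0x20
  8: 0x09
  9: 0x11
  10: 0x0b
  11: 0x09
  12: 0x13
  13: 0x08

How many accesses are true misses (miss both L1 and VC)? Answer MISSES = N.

MISSES = 3

0: 0x22 (blk 8, set 0) → MISS  vc=[]
1: 0x23 (blk 8, set 0) → L1-HIT  vc=[]
2: 0x22 (blk 8, set 0) → L1-HIT  vc=[]
3: 0x23 (blk 8, set 0) → L1-HIT  vc=[]
4: 0x22 (blk 8, set 0) → L1-HIT  vc=[]
5: 0x21 (blk 8, set 0) → L1-HIT  vc=[]
6: 0x21 (blk 8, set 0) → L1-HIT  vc=[]
7: 0x20 (blk 8, set 0) → L1-HIT  vc=[]
8: 0x9 (blk 2, set 0) → MISS  vc=[8]
9: 0x11 (blk 4, set 0) → MISS  vc=[8, 2]
10: 0xb (blk 2, set 0) → VC-HIT  vc=[8, 4]
11: 0x9 (blk 2, set 0) → L1-HIT  vc=[8, 4]
12: 0x13 (blk 4, set 0) → VC-HIT  vc=[8, 2]
13: 0x8 (blk 2, set 0) → VC-HIT  vc=[8, 4]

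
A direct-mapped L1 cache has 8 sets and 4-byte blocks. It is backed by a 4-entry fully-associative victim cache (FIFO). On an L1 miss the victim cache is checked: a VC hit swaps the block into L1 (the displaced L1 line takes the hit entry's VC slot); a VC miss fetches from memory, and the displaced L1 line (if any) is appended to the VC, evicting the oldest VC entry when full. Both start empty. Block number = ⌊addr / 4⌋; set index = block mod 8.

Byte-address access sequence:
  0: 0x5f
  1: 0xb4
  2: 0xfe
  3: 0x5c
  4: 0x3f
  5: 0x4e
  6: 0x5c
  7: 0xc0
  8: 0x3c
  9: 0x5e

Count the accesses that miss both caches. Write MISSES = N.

MISSES = 6

0: 0x5f (blk 23, set 7) → MISS  vc=[]
1: 0xb4 (blk 45, set 5) → MISS  vc=[]
2: 0xfe (blk 63, set 7) → MISS  vc=[23]
3: 0x5c (blk 23, set 7) → VC-HIT  vc=[63]
4: 0x3f (blk 15, set 7) → MISS  vc=[63, 23]
5: 0x4e (blk 19, set 3) → MISS  vc=[63, 23]
6: 0x5c (blk 23, set 7) → VC-HIT  vc=[63, 15]
7: 0xc0 (blk 48, set 0) → MISS  vc=[63, 15]
8: 0x3c (blk 15, set 7) → VC-HIT  vc=[63, 23]
9: 0x5e (blk 23, set 7) → VC-HIT  vc=[63, 15]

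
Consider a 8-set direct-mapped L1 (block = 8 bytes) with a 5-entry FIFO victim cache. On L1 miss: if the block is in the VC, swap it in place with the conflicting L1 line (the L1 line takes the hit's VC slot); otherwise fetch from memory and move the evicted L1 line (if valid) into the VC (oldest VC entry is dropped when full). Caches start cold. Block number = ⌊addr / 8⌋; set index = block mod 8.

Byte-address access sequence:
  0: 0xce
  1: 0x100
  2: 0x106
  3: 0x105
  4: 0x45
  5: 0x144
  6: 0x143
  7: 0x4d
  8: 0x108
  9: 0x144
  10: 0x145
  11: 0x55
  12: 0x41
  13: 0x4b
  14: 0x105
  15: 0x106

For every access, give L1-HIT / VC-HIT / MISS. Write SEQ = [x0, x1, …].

0: 0xce (blk 25, set 1) → MISS  vc=[]
1: 0x100 (blk 32, set 0) → MISS  vc=[]
2: 0x106 (blk 32, set 0) → L1-HIT  vc=[]
3: 0x105 (blk 32, set 0) → L1-HIT  vc=[]
4: 0x45 (blk 8, set 0) → MISS  vc=[32]
5: 0x144 (blk 40, set 0) → MISS  vc=[32, 8]
6: 0x143 (blk 40, set 0) → L1-HIT  vc=[32, 8]
7: 0x4d (blk 9, set 1) → MISS  vc=[32, 8, 25]
8: 0x108 (blk 33, set 1) → MISS  vc=[32, 8, 25, 9]
9: 0x144 (blk 40, set 0) → L1-HIT  vc=[32, 8, 25, 9]
10: 0x145 (blk 40, set 0) → L1-HIT  vc=[32, 8, 25, 9]
11: 0x55 (blk 10, set 2) → MISS  vc=[32, 8, 25, 9]
12: 0x41 (blk 8, set 0) → VC-HIT  vc=[32, 40, 25, 9]
13: 0x4b (blk 9, set 1) → VC-HIT  vc=[32, 40, 25, 33]
14: 0x105 (blk 32, set 0) → VC-HIT  vc=[8, 40, 25, 33]
15: 0x106 (blk 32, set 0) → L1-HIT  vc=[8, 40, 25, 33]

SEQ = [MISS, MISS, L1-HIT, L1-HIT, MISS, MISS, L1-HIT, MISS, MISS, L1-HIT, L1-HIT, MISS, VC-HIT, VC-HIT, VC-HIT, L1-HIT]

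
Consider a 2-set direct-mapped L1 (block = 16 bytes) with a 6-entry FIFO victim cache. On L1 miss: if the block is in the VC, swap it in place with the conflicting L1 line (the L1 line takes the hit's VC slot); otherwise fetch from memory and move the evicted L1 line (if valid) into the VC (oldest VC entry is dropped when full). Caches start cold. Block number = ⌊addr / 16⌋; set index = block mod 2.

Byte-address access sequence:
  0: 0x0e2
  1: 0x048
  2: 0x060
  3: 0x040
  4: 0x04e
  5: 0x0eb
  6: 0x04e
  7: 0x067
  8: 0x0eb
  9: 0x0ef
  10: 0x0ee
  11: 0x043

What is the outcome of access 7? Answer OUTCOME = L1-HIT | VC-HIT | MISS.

OUTCOME = VC-HIT

  [0] addr=0xe2 blk=14 s=0: MISS | VC []
  [1] addr=0x48 blk=4 s=0: MISS | VC [14]
  [2] addr=0x60 blk=6 s=0: MISS | VC [14, 4]
  [3] addr=0x40 blk=4 s=0: VC-HIT | VC [14, 6]
  [4] addr=0x4e blk=4 s=0: L1-HIT | VC [14, 6]
  [5] addr=0xeb blk=14 s=0: VC-HIT | VC [4, 6]
  [6] addr=0x4e blk=4 s=0: VC-HIT | VC [14, 6]
  [7] addr=0x67 blk=6 s=0: VC-HIT | VC [14, 4]
  [8] addr=0xeb blk=14 s=0: VC-HIT | VC [6, 4]
  [9] addr=0xef blk=14 s=0: L1-HIT | VC [6, 4]
  [10] addr=0xee blk=14 s=0: L1-HIT | VC [6, 4]
  [11] addr=0x43 blk=4 s=0: VC-HIT | VC [6, 14]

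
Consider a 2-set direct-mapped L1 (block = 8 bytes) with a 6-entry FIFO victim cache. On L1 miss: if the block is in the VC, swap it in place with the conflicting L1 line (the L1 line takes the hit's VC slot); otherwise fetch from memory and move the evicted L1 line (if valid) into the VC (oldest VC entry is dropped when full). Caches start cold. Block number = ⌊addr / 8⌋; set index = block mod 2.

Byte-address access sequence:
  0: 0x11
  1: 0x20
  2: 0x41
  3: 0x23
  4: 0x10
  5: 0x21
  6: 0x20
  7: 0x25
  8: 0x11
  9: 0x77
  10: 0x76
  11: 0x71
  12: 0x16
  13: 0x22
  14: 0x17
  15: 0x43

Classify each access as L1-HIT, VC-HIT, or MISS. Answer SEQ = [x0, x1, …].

SEQ = [MISS, MISS, MISS, VC-HIT, VC-HIT, VC-HIT, L1-HIT, L1-HIT, VC-HIT, MISS, L1-HIT, L1-HIT, VC-HIT, VC-HIT, VC-HIT, VC-HIT]

#0 0x11→b2/s0 MISS; vc=[]
#1 0x20→b4/s0 MISS; vc=[2]
#2 0x41→b8/s0 MISS; vc=[2,4]
#3 0x23→b4/s0 VC-HIT; vc=[2,8]
#4 0x10→b2/s0 VC-HIT; vc=[4,8]
#5 0x21→b4/s0 VC-HIT; vc=[2,8]
#6 0x20→b4/s0 L1-HIT; vc=[2,8]
#7 0x25→b4/s0 L1-HIT; vc=[2,8]
#8 0x11→b2/s0 VC-HIT; vc=[4,8]
#9 0x77→b14/s0 MISS; vc=[4,8,2]
#10 0x76→b14/s0 L1-HIT; vc=[4,8,2]
#11 0x71→b14/s0 L1-HIT; vc=[4,8,2]
#12 0x16→b2/s0 VC-HIT; vc=[4,8,14]
#13 0x22→b4/s0 VC-HIT; vc=[2,8,14]
#14 0x17→b2/s0 VC-HIT; vc=[4,8,14]
#15 0x43→b8/s0 VC-HIT; vc=[4,2,14]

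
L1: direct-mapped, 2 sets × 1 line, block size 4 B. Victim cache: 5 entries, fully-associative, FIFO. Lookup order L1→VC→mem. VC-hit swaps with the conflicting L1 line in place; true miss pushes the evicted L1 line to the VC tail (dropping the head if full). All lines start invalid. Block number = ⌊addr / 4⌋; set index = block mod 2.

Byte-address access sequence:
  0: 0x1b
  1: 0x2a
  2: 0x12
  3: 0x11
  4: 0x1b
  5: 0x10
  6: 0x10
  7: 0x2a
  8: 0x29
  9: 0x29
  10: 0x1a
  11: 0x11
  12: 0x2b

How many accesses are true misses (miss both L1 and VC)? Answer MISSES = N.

  [0] addr=0x1b blk=6 s=0: MISS | VC []
  [1] addr=0x2a blk=10 s=0: MISS | VC [6]
  [2] addr=0x12 blk=4 s=0: MISS | VC [6, 10]
  [3] addr=0x11 blk=4 s=0: L1-HIT | VC [6, 10]
  [4] addr=0x1b blk=6 s=0: VC-HIT | VC [4, 10]
  [5] addr=0x10 blk=4 s=0: VC-HIT | VC [6, 10]
  [6] addr=0x10 blk=4 s=0: L1-HIT | VC [6, 10]
  [7] addr=0x2a blk=10 s=0: VC-HIT | VC [6, 4]
  [8] addr=0x29 blk=10 s=0: L1-HIT | VC [6, 4]
  [9] addr=0x29 blk=10 s=0: L1-HIT | VC [6, 4]
  [10] addr=0x1a blk=6 s=0: VC-HIT | VC [10, 4]
  [11] addr=0x11 blk=4 s=0: VC-HIT | VC [10, 6]
  [12] addr=0x2b blk=10 s=0: VC-HIT | VC [4, 6]

MISSES = 3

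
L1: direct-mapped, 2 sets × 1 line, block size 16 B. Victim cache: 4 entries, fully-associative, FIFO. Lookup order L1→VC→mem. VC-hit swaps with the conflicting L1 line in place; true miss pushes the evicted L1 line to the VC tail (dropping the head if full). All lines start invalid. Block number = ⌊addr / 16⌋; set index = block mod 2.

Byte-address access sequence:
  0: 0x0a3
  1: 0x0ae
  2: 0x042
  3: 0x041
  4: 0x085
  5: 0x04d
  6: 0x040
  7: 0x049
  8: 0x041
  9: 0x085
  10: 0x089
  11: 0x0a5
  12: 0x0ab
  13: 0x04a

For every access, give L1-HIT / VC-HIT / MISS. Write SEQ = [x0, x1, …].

  [0] addr=0xa3 blk=10 s=0: MISS | VC []
  [1] addr=0xae blk=10 s=0: L1-HIT | VC []
  [2] addr=0x42 blk=4 s=0: MISS | VC [10]
  [3] addr=0x41 blk=4 s=0: L1-HIT | VC [10]
  [4] addr=0x85 blk=8 s=0: MISS | VC [10, 4]
  [5] addr=0x4d blk=4 s=0: VC-HIT | VC [10, 8]
  [6] addr=0x40 blk=4 s=0: L1-HIT | VC [10, 8]
  [7] addr=0x49 blk=4 s=0: L1-HIT | VC [10, 8]
  [8] addr=0x41 blk=4 s=0: L1-HIT | VC [10, 8]
  [9] addr=0x85 blk=8 s=0: VC-HIT | VC [10, 4]
  [10] addr=0x89 blk=8 s=0: L1-HIT | VC [10, 4]
  [11] addr=0xa5 blk=10 s=0: VC-HIT | VC [8, 4]
  [12] addr=0xab blk=10 s=0: L1-HIT | VC [8, 4]
  [13] addr=0x4a blk=4 s=0: VC-HIT | VC [8, 10]

SEQ = [MISS, L1-HIT, MISS, L1-HIT, MISS, VC-HIT, L1-HIT, L1-HIT, L1-HIT, VC-HIT, L1-HIT, VC-HIT, L1-HIT, VC-HIT]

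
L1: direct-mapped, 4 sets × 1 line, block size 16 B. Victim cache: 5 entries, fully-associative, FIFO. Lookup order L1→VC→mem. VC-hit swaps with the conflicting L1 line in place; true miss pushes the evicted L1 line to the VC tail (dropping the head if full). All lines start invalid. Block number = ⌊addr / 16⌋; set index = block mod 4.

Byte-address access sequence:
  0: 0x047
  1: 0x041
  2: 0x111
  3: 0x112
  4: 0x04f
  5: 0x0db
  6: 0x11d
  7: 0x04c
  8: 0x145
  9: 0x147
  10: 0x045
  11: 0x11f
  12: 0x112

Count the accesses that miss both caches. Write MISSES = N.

0: 0x47 (blk 4, set 0) → MISS  vc=[]
1: 0x41 (blk 4, set 0) → L1-HIT  vc=[]
2: 0x111 (blk 17, set 1) → MISS  vc=[]
3: 0x112 (blk 17, set 1) → L1-HIT  vc=[]
4: 0x4f (blk 4, set 0) → L1-HIT  vc=[]
5: 0xdb (blk 13, set 1) → MISS  vc=[17]
6: 0x11d (blk 17, set 1) → VC-HIT  vc=[13]
7: 0x4c (blk 4, set 0) → L1-HIT  vc=[13]
8: 0x145 (blk 20, set 0) → MISS  vc=[13, 4]
9: 0x147 (blk 20, set 0) → L1-HIT  vc=[13, 4]
10: 0x45 (blk 4, set 0) → VC-HIT  vc=[13, 20]
11: 0x11f (blk 17, set 1) → L1-HIT  vc=[13, 20]
12: 0x112 (blk 17, set 1) → L1-HIT  vc=[13, 20]

MISSES = 4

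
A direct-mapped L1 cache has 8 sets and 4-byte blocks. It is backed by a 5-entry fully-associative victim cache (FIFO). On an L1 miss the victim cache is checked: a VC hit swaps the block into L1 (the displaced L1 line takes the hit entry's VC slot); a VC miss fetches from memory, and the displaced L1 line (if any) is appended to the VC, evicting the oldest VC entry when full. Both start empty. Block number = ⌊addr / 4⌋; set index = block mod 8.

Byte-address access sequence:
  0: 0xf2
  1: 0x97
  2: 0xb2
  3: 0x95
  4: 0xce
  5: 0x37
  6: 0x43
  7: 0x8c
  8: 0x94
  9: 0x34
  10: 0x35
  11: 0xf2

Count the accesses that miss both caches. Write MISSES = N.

MISSES = 7

#0 0xf2→b60/s4 MISS; vc=[]
#1 0x97→b37/s5 MISS; vc=[]
#2 0xb2→b44/s4 MISS; vc=[60]
#3 0x95→b37/s5 L1-HIT; vc=[60]
#4 0xce→b51/s3 MISS; vc=[60]
#5 0x37→b13/s5 MISS; vc=[60,37]
#6 0x43→b16/s0 MISS; vc=[60,37]
#7 0x8c→b35/s3 MISS; vc=[60,37,51]
#8 0x94→b37/s5 VC-HIT; vc=[60,13,51]
#9 0x34→b13/s5 VC-HIT; vc=[60,37,51]
#10 0x35→b13/s5 L1-HIT; vc=[60,37,51]
#11 0xf2→b60/s4 VC-HIT; vc=[44,37,51]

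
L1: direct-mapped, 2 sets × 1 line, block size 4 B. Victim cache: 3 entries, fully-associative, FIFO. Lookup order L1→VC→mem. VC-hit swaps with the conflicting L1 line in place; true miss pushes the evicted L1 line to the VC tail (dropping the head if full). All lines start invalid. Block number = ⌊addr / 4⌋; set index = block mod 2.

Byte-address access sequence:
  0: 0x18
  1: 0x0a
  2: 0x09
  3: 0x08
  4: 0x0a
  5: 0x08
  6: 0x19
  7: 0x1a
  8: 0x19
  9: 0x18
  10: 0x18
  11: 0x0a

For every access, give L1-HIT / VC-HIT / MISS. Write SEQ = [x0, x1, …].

SEQ = [MISS, MISS, L1-HIT, L1-HIT, L1-HIT, L1-HIT, VC-HIT, L1-HIT, L1-HIT, L1-HIT, L1-HIT, VC-HIT]

0: 0x18 (blk 6, set 0) → MISS  vc=[]
1: 0xa (blk 2, set 0) → MISS  vc=[6]
2: 0x9 (blk 2, set 0) → L1-HIT  vc=[6]
3: 0x8 (blk 2, set 0) → L1-HIT  vc=[6]
4: 0xa (blk 2, set 0) → L1-HIT  vc=[6]
5: 0x8 (blk 2, set 0) → L1-HIT  vc=[6]
6: 0x19 (blk 6, set 0) → VC-HIT  vc=[2]
7: 0x1a (blk 6, set 0) → L1-HIT  vc=[2]
8: 0x19 (blk 6, set 0) → L1-HIT  vc=[2]
9: 0x18 (blk 6, set 0) → L1-HIT  vc=[2]
10: 0x18 (blk 6, set 0) → L1-HIT  vc=[2]
11: 0xa (blk 2, set 0) → VC-HIT  vc=[6]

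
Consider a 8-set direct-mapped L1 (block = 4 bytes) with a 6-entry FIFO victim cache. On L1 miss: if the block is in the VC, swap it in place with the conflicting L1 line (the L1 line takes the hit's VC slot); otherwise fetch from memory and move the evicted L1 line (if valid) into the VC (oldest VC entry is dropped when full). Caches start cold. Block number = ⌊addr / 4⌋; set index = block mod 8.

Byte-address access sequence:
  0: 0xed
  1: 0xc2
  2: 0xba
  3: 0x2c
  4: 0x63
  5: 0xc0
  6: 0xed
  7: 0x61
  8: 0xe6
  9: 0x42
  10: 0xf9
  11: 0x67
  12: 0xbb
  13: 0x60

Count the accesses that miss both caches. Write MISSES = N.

MISSES = 9

#0 0xed→b59/s3 MISS; vc=[]
#1 0xc2→b48/s0 MISS; vc=[]
#2 0xba→b46/s6 MISS; vc=[]
#3 0x2c→b11/s3 MISS; vc=[59]
#4 0x63→b24/s0 MISS; vc=[59,48]
#5 0xc0→b48/s0 VC-HIT; vc=[59,24]
#6 0xed→b59/s3 VC-HIT; vc=[11,24]
#7 0x61→b24/s0 VC-HIT; vc=[11,48]
#8 0xe6→b57/s1 MISS; vc=[11,48]
#9 0x42→b16/s0 MISS; vc=[11,48,24]
#10 0xf9→b62/s6 MISS; vc=[11,48,24,46]
#11 0x67→b25/s1 MISS; vc=[11,48,24,46,57]
#12 0xbb→b46/s6 VC-HIT; vc=[11,48,24,62,57]
#13 0x60→b24/s0 VC-HIT; vc=[11,48,16,62,57]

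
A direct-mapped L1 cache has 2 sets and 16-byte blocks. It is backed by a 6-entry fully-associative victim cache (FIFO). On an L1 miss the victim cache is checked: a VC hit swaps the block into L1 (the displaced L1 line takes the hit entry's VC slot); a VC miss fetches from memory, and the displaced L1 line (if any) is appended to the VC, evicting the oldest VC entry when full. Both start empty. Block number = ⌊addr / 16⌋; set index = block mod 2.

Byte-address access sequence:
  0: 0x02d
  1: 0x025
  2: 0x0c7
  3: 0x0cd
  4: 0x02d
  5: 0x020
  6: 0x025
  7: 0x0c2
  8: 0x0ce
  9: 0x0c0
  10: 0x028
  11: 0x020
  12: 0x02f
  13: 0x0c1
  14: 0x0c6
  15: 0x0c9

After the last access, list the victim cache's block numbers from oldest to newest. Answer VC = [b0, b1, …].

0: 0x2d (blk 2, set 0) → MISS  vc=[]
1: 0x25 (blk 2, set 0) → L1-HIT  vc=[]
2: 0xc7 (blk 12, set 0) → MISS  vc=[2]
3: 0xcd (blk 12, set 0) → L1-HIT  vc=[2]
4: 0x2d (blk 2, set 0) → VC-HIT  vc=[12]
5: 0x20 (blk 2, set 0) → L1-HIT  vc=[12]
6: 0x25 (blk 2, set 0) → L1-HIT  vc=[12]
7: 0xc2 (blk 12, set 0) → VC-HIT  vc=[2]
8: 0xce (blk 12, set 0) → L1-HIT  vc=[2]
9: 0xc0 (blk 12, set 0) → L1-HIT  vc=[2]
10: 0x28 (blk 2, set 0) → VC-HIT  vc=[12]
11: 0x20 (blk 2, set 0) → L1-HIT  vc=[12]
12: 0x2f (blk 2, set 0) → L1-HIT  vc=[12]
13: 0xc1 (blk 12, set 0) → VC-HIT  vc=[2]
14: 0xc6 (blk 12, set 0) → L1-HIT  vc=[2]
15: 0xc9 (blk 12, set 0) → L1-HIT  vc=[2]

VC = [2]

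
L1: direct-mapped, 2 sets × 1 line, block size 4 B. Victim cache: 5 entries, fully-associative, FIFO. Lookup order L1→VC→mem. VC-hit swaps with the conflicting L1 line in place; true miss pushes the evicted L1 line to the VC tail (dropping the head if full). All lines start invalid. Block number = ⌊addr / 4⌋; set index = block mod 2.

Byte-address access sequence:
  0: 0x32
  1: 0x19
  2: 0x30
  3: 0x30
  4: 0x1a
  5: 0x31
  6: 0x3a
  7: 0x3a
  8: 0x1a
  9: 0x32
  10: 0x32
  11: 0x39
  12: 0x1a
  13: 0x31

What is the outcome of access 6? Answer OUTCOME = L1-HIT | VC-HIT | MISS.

OUTCOME = MISS

0: 0x32 (blk 12, set 0) → MISS  vc=[]
1: 0x19 (blk 6, set 0) → MISS  vc=[12]
2: 0x30 (blk 12, set 0) → VC-HIT  vc=[6]
3: 0x30 (blk 12, set 0) → L1-HIT  vc=[6]
4: 0x1a (blk 6, set 0) → VC-HIT  vc=[12]
5: 0x31 (blk 12, set 0) → VC-HIT  vc=[6]
6: 0x3a (blk 14, set 0) → MISS  vc=[6, 12]
7: 0x3a (blk 14, set 0) → L1-HIT  vc=[6, 12]
8: 0x1a (blk 6, set 0) → VC-HIT  vc=[14, 12]
9: 0x32 (blk 12, set 0) → VC-HIT  vc=[14, 6]
10: 0x32 (blk 12, set 0) → L1-HIT  vc=[14, 6]
11: 0x39 (blk 14, set 0) → VC-HIT  vc=[12, 6]
12: 0x1a (blk 6, set 0) → VC-HIT  vc=[12, 14]
13: 0x31 (blk 12, set 0) → VC-HIT  vc=[6, 14]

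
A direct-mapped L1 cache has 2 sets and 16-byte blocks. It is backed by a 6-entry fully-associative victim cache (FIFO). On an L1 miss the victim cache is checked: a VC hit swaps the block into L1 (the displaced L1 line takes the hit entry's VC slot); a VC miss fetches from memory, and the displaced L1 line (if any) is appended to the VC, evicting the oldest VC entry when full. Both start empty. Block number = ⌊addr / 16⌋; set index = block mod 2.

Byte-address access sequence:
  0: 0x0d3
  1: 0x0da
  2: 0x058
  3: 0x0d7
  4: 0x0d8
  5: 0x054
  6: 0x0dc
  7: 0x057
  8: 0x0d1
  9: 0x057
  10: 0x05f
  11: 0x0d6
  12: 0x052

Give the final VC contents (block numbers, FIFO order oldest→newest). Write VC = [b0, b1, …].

VC = [13]

  [0] addr=0xd3 blk=13 s=1: MISS | VC []
  [1] addr=0xda blk=13 s=1: L1-HIT | VC []
  [2] addr=0x58 blk=5 s=1: MISS | VC [13]
  [3] addr=0xd7 blk=13 s=1: VC-HIT | VC [5]
  [4] addr=0xd8 blk=13 s=1: L1-HIT | VC [5]
  [5] addr=0x54 blk=5 s=1: VC-HIT | VC [13]
  [6] addr=0xdc blk=13 s=1: VC-HIT | VC [5]
  [7] addr=0x57 blk=5 s=1: VC-HIT | VC [13]
  [8] addr=0xd1 blk=13 s=1: VC-HIT | VC [5]
  [9] addr=0x57 blk=5 s=1: VC-HIT | VC [13]
  [10] addr=0x5f blk=5 s=1: L1-HIT | VC [13]
  [11] addr=0xd6 blk=13 s=1: VC-HIT | VC [5]
  [12] addr=0x52 blk=5 s=1: VC-HIT | VC [13]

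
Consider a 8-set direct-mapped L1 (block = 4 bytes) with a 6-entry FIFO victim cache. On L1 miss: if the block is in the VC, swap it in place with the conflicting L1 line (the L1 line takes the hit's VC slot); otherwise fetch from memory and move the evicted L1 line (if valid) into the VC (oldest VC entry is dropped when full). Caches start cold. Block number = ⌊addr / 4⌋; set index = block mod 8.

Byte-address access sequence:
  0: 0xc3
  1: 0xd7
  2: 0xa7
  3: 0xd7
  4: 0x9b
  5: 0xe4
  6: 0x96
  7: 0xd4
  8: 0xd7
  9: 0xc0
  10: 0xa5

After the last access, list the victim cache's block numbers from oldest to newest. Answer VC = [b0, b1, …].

#0 0xc3→b48/s0 MISS; vc=[]
#1 0xd7→b53/s5 MISS; vc=[]
#2 0xa7→b41/s1 MISS; vc=[]
#3 0xd7→b53/s5 L1-HIT; vc=[]
#4 0x9b→b38/s6 MISS; vc=[]
#5 0xe4→b57/s1 MISS; vc=[41]
#6 0x96→b37/s5 MISS; vc=[41,53]
#7 0xd4→b53/s5 VC-HIT; vc=[41,37]
#8 0xd7→b53/s5 L1-HIT; vc=[41,37]
#9 0xc0→b48/s0 L1-HIT; vc=[41,37]
#10 0xa5→b41/s1 VC-HIT; vc=[57,37]

VC = [57, 37]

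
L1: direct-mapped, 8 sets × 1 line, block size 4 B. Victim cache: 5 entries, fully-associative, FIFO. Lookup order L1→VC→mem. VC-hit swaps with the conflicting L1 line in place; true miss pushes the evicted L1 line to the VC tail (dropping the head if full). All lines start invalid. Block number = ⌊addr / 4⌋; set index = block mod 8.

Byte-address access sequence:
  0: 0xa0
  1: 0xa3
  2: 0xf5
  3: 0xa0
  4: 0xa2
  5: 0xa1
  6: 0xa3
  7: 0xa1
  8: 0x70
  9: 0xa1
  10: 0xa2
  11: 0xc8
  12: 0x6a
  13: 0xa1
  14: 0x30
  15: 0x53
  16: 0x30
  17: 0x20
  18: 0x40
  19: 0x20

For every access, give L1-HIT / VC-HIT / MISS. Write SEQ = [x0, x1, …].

  [0] addr=0xa0 blk=40 s=0: MISS | VC []
  [1] addr=0xa3 blk=40 s=0: L1-HIT | VC []
  [2] addr=0xf5 blk=61 s=5: MISS | VC []
  [3] addr=0xa0 blk=40 s=0: L1-HIT | VC []
  [4] addr=0xa2 blk=40 s=0: L1-HIT | VC []
  [5] addr=0xa1 blk=40 s=0: L1-HIT | VC []
  [6] addr=0xa3 blk=40 s=0: L1-HIT | VC []
  [7] addr=0xa1 blk=40 s=0: L1-HIT | VC []
  [8] addr=0x70 blk=28 s=4: MISS | VC []
  [9] addr=0xa1 blk=40 s=0: L1-HIT | VC []
  [10] addr=0xa2 blk=40 s=0: L1-HIT | VC []
  [11] addr=0xc8 blk=50 s=2: MISS | VC []
  [12] addr=0x6a blk=26 s=2: MISS | VC [50]
  [13] addr=0xa1 blk=40 s=0: L1-HIT | VC [50]
  [14] addr=0x30 blk=12 s=4: MISS | VC [50, 28]
  [15] addr=0x53 blk=20 s=4: MISS | VC [50, 28, 12]
  [16] addr=0x30 blk=12 s=4: VC-HIT | VC [50, 28, 20]
  [17] addr=0x20 blk=8 s=0: MISS | VC [50, 28, 20, 40]
  [18] addr=0x40 blk=16 s=0: MISS | VC [50, 28, 20, 40, 8]
  [19] addr=0x20 blk=8 s=0: VC-HIT | VC [50, 28, 20, 40, 16]

SEQ = [MISS, L1-HIT, MISS, L1-HIT, L1-HIT, L1-HIT, L1-HIT, L1-HIT, MISS, L1-HIT, L1-HIT, MISS, MISS, L1-HIT, MISS, MISS, VC-HIT, MISS, MISS, VC-HIT]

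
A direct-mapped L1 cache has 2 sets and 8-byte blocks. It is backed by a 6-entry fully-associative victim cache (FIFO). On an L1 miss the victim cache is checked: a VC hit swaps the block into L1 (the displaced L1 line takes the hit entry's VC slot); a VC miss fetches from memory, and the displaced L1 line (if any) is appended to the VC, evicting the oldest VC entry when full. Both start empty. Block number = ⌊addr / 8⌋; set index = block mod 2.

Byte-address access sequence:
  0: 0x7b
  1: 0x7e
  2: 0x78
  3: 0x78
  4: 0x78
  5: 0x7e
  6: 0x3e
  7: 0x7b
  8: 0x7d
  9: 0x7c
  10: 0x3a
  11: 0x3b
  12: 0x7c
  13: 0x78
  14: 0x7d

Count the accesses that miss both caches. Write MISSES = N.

#0 0x7b→b15/s1 MISS; vc=[]
#1 0x7e→b15/s1 L1-HIT; vc=[]
#2 0x78→b15/s1 L1-HIT; vc=[]
#3 0x78→b15/s1 L1-HIT; vc=[]
#4 0x78→b15/s1 L1-HIT; vc=[]
#5 0x7e→b15/s1 L1-HIT; vc=[]
#6 0x3e→b7/s1 MISS; vc=[15]
#7 0x7b→b15/s1 VC-HIT; vc=[7]
#8 0x7d→b15/s1 L1-HIT; vc=[7]
#9 0x7c→b15/s1 L1-HIT; vc=[7]
#10 0x3a→b7/s1 VC-HIT; vc=[15]
#11 0x3b→b7/s1 L1-HIT; vc=[15]
#12 0x7c→b15/s1 VC-HIT; vc=[7]
#13 0x78→b15/s1 L1-HIT; vc=[7]
#14 0x7d→b15/s1 L1-HIT; vc=[7]

MISSES = 2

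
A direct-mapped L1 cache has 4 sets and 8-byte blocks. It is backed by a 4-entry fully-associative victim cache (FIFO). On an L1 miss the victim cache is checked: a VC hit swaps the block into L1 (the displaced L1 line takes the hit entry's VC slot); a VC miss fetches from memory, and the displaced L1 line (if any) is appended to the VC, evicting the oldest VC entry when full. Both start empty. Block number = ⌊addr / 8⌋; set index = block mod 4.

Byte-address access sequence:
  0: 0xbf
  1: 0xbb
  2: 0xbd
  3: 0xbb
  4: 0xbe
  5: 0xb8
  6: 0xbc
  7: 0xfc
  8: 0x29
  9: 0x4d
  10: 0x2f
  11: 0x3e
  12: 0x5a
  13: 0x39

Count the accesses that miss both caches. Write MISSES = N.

0: 0xbf (blk 23, set 3) → MISS  vc=[]
1: 0xbb (blk 23, set 3) → L1-HIT  vc=[]
2: 0xbd (blk 23, set 3) → L1-HIT  vc=[]
3: 0xbb (blk 23, set 3) → L1-HIT  vc=[]
4: 0xbe (blk 23, set 3) → L1-HIT  vc=[]
5: 0xb8 (blk 23, set 3) → L1-HIT  vc=[]
6: 0xbc (blk 23, set 3) → L1-HIT  vc=[]
7: 0xfc (blk 31, set 3) → MISS  vc=[23]
8: 0x29 (blk 5, set 1) → MISS  vc=[23]
9: 0x4d (blk 9, set 1) → MISS  vc=[23, 5]
10: 0x2f (blk 5, set 1) → VC-HIT  vc=[23, 9]
11: 0x3e (blk 7, set 3) → MISS  vc=[23, 9, 31]
12: 0x5a (blk 11, set 3) → MISS  vc=[23, 9, 31, 7]
13: 0x39 (blk 7, set 3) → VC-HIT  vc=[23, 9, 31, 11]

MISSES = 6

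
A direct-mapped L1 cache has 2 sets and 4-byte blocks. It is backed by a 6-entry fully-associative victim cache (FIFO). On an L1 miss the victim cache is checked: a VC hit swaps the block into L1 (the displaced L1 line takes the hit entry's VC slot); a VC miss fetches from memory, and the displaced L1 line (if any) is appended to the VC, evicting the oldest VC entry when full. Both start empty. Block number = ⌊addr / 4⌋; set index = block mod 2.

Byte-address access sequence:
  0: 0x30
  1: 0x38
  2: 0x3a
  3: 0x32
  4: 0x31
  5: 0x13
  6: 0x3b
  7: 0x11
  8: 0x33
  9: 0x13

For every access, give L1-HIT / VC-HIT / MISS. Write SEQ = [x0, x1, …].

#0 0x30→b12/s0 MISS; vc=[]
#1 0x38→b14/s0 MISS; vc=[12]
#2 0x3a→b14/s0 L1-HIT; vc=[12]
#3 0x32→b12/s0 VC-HIT; vc=[14]
#4 0x31→b12/s0 L1-HIT; vc=[14]
#5 0x13→b4/s0 MISS; vc=[14,12]
#6 0x3b→b14/s0 VC-HIT; vc=[4,12]
#7 0x11→b4/s0 VC-HIT; vc=[14,12]
#8 0x33→b12/s0 VC-HIT; vc=[14,4]
#9 0x13→b4/s0 VC-HIT; vc=[14,12]

SEQ = [MISS, MISS, L1-HIT, VC-HIT, L1-HIT, MISS, VC-HIT, VC-HIT, VC-HIT, VC-HIT]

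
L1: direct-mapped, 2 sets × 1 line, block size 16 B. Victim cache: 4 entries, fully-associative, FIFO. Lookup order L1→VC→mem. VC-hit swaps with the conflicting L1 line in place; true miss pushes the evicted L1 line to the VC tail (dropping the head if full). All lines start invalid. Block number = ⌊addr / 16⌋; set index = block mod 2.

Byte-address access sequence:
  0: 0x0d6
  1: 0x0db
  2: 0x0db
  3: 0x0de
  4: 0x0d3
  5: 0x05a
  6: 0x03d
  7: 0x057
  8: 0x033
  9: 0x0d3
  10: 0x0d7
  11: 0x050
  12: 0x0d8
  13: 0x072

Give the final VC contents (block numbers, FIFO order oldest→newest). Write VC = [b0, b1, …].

VC = [3, 5, 13]

#0 0xd6→b13/s1 MISS; vc=[]
#1 0xdb→b13/s1 L1-HIT; vc=[]
#2 0xdb→b13/s1 L1-HIT; vc=[]
#3 0xde→b13/s1 L1-HIT; vc=[]
#4 0xd3→b13/s1 L1-HIT; vc=[]
#5 0x5a→b5/s1 MISS; vc=[13]
#6 0x3d→b3/s1 MISS; vc=[13,5]
#7 0x57→b5/s1 VC-HIT; vc=[13,3]
#8 0x33→b3/s1 VC-HIT; vc=[13,5]
#9 0xd3→b13/s1 VC-HIT; vc=[3,5]
#10 0xd7→b13/s1 L1-HIT; vc=[3,5]
#11 0x50→b5/s1 VC-HIT; vc=[3,13]
#12 0xd8→b13/s1 VC-HIT; vc=[3,5]
#13 0x72→b7/s1 MISS; vc=[3,5,13]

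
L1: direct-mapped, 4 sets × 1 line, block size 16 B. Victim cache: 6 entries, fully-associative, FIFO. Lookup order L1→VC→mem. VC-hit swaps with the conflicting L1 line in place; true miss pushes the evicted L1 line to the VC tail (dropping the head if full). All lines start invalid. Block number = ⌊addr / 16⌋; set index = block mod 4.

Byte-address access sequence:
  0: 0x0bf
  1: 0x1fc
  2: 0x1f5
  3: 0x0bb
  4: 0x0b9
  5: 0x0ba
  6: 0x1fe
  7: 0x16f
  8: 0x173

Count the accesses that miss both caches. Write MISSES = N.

MISSES = 4

  [0] addr=0xbf blk=11 s=3: MISS | VC []
  [1] addr=0x1fc blk=31 s=3: MISS | VC [11]
  [2] addr=0x1f5 blk=31 s=3: L1-HIT | VC [11]
  [3] addr=0xbb blk=11 s=3: VC-HIT | VC [31]
  [4] addr=0xb9 blk=11 s=3: L1-HIT | VC [31]
  [5] addr=0xba blk=11 s=3: L1-HIT | VC [31]
  [6] addr=0x1fe blk=31 s=3: VC-HIT | VC [11]
  [7] addr=0x16f blk=22 s=2: MISS | VC [11]
  [8] addr=0x173 blk=23 s=3: MISS | VC [11, 31]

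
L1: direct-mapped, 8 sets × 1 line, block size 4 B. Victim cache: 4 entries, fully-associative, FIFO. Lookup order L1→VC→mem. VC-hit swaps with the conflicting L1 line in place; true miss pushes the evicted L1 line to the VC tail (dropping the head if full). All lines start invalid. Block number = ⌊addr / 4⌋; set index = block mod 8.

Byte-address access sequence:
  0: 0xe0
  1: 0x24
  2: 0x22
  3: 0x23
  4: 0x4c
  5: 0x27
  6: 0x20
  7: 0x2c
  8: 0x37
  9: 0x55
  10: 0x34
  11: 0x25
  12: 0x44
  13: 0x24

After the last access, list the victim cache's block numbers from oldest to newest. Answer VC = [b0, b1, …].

VC = [56, 19, 21, 17]

0: 0xe0 (blk 56, set 0) → MISS  vc=[]
1: 0x24 (blk 9, set 1) → MISS  vc=[]
2: 0x22 (blk 8, set 0) → MISS  vc=[56]
3: 0x23 (blk 8, set 0) → L1-HIT  vc=[56]
4: 0x4c (blk 19, set 3) → MISS  vc=[56]
5: 0x27 (blk 9, set 1) → L1-HIT  vc=[56]
6: 0x20 (blk 8, set 0) → L1-HIT  vc=[56]
7: 0x2c (blk 11, set 3) → MISS  vc=[56, 19]
8: 0x37 (blk 13, set 5) → MISS  vc=[56, 19]
9: 0x55 (blk 21, set 5) → MISS  vc=[56, 19, 13]
10: 0x34 (blk 13, set 5) → VC-HIT  vc=[56, 19, 21]
11: 0x25 (blk 9, set 1) → L1-HIT  vc=[56, 19, 21]
12: 0x44 (blk 17, set 1) → MISS  vc=[56, 19, 21, 9]
13: 0x24 (blk 9, set 1) → VC-HIT  vc=[56, 19, 21, 17]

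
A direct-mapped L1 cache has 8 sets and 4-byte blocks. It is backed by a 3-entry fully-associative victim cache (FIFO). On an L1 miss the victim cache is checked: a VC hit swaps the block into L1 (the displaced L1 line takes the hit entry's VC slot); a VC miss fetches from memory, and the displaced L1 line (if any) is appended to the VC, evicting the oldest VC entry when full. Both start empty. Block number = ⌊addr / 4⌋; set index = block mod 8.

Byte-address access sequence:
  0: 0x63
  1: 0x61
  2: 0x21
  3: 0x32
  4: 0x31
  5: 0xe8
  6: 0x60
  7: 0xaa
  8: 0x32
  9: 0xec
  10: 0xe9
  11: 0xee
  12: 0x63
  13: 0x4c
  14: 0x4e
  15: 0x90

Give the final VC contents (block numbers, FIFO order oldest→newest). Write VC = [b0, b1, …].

VC = [42, 59, 12]

#0 0x63→b24/s0 MISS; vc=[]
#1 0x61→b24/s0 L1-HIT; vc=[]
#2 0x21→b8/s0 MISS; vc=[24]
#3 0x32→b12/s4 MISS; vc=[24]
#4 0x31→b12/s4 L1-HIT; vc=[24]
#5 0xe8→b58/s2 MISS; vc=[24]
#6 0x60→b24/s0 VC-HIT; vc=[8]
#7 0xaa→b42/s2 MISS; vc=[8,58]
#8 0x32→b12/s4 L1-HIT; vc=[8,58]
#9 0xec→b59/s3 MISS; vc=[8,58]
#10 0xe9→b58/s2 VC-HIT; vc=[8,42]
#11 0xee→b59/s3 L1-HIT; vc=[8,42]
#12 0x63→b24/s0 L1-HIT; vc=[8,42]
#13 0x4c→b19/s3 MISS; vc=[8,42,59]
#14 0x4e→b19/s3 L1-HIT; vc=[8,42,59]
#15 0x90→b36/s4 MISS; vc=[42,59,12]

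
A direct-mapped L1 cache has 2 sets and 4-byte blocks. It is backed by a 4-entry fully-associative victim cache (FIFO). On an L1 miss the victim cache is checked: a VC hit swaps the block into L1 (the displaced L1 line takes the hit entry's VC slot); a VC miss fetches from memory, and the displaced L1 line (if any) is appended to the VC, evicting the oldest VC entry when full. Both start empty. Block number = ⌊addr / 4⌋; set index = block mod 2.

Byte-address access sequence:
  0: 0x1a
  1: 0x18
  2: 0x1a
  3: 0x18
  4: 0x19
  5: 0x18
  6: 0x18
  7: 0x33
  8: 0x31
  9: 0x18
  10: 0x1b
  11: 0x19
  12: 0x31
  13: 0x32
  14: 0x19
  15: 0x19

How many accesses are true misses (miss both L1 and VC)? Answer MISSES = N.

  [0] addr=0x1a blk=6 s=0: MISS | VC []
  [1] addr=0x18 blk=6 s=0: L1-HIT | VC []
  [2] addr=0x1a blk=6 s=0: L1-HIT | VC []
  [3] addr=0x18 blk=6 s=0: L1-HIT | VC []
  [4] addr=0x19 blk=6 s=0: L1-HIT | VC []
  [5] addr=0x18 blk=6 s=0: L1-HIT | VC []
  [6] addr=0x18 blk=6 s=0: L1-HIT | VC []
  [7] addr=0x33 blk=12 s=0: MISS | VC [6]
  [8] addr=0x31 blk=12 s=0: L1-HIT | VC [6]
  [9] addr=0x18 blk=6 s=0: VC-HIT | VC [12]
  [10] addr=0x1b blk=6 s=0: L1-HIT | VC [12]
  [11] addr=0x19 blk=6 s=0: L1-HIT | VC [12]
  [12] addr=0x31 blk=12 s=0: VC-HIT | VC [6]
  [13] addr=0x32 blk=12 s=0: L1-HIT | VC [6]
  [14] addr=0x19 blk=6 s=0: VC-HIT | VC [12]
  [15] addr=0x19 blk=6 s=0: L1-HIT | VC [12]

MISSES = 2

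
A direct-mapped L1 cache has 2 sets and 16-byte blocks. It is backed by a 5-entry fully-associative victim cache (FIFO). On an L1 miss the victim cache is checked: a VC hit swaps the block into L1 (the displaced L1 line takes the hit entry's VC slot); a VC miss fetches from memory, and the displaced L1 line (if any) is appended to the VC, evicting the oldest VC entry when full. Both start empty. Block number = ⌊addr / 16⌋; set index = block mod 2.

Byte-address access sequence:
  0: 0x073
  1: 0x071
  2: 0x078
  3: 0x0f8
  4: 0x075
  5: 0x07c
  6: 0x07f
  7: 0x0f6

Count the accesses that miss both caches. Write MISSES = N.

MISSES = 2

#0 0x73→b7/s1 MISS; vc=[]
#1 0x71→b7/s1 L1-HIT; vc=[]
#2 0x78→b7/s1 L1-HIT; vc=[]
#3 0xf8→b15/s1 MISS; vc=[7]
#4 0x75→b7/s1 VC-HIT; vc=[15]
#5 0x7c→b7/s1 L1-HIT; vc=[15]
#6 0x7f→b7/s1 L1-HIT; vc=[15]
#7 0xf6→b15/s1 VC-HIT; vc=[7]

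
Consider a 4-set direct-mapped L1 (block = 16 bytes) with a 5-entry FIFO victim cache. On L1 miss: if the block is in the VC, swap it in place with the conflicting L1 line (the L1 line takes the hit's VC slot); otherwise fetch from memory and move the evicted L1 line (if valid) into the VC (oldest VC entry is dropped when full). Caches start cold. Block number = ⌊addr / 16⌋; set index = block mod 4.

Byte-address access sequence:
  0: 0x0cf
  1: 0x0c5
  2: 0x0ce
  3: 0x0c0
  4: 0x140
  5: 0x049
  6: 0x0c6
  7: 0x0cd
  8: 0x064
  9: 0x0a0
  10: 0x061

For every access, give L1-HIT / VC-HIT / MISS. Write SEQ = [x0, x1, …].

  [0] addr=0xcf blk=12 s=0: MISS | VC []
  [1] addr=0xc5 blk=12 s=0: L1-HIT | VC []
  [2] addr=0xce blk=12 s=0: L1-HIT | VC []
  [3] addr=0xc0 blk=12 s=0: L1-HIT | VC []
  [4] addr=0x140 blk=20 s=0: MISS | VC [12]
  [5] addr=0x49 blk=4 s=0: MISS | VC [12, 20]
  [6] addr=0xc6 blk=12 s=0: VC-HIT | VC [4, 20]
  [7] addr=0xcd blk=12 s=0: L1-HIT | VC [4, 20]
  [8] addr=0x64 blk=6 s=2: MISS | VC [4, 20]
  [9] addr=0xa0 blk=10 s=2: MISS | VC [4, 20, 6]
  [10] addr=0x61 blk=6 s=2: VC-HIT | VC [4, 20, 10]

SEQ = [MISS, L1-HIT, L1-HIT, L1-HIT, MISS, MISS, VC-HIT, L1-HIT, MISS, MISS, VC-HIT]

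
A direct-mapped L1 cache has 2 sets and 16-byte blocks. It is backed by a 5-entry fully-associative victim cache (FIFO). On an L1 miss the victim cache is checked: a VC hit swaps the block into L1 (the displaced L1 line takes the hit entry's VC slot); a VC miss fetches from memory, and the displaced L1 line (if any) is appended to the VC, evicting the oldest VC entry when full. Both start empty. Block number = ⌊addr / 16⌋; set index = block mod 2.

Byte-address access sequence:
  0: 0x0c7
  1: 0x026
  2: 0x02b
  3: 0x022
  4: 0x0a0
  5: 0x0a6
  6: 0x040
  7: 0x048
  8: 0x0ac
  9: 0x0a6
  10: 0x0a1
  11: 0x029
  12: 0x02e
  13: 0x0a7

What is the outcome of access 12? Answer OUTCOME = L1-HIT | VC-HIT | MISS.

OUTCOME = L1-HIT

0: 0xc7 (blk 12, set 0) → MISS  vc=[]
1: 0x26 (blk 2, set 0) → MISS  vc=[12]
2: 0x2b (blk 2, set 0) → L1-HIT  vc=[12]
3: 0x22 (blk 2, set 0) → L1-HIT  vc=[12]
4: 0xa0 (blk 10, set 0) → MISS  vc=[12, 2]
5: 0xa6 (blk 10, set 0) → L1-HIT  vc=[12, 2]
6: 0x40 (blk 4, set 0) → MISS  vc=[12, 2, 10]
7: 0x48 (blk 4, set 0) → L1-HIT  vc=[12, 2, 10]
8: 0xac (blk 10, set 0) → VC-HIT  vc=[12, 2, 4]
9: 0xa6 (blk 10, set 0) → L1-HIT  vc=[12, 2, 4]
10: 0xa1 (blk 10, set 0) → L1-HIT  vc=[12, 2, 4]
11: 0x29 (blk 2, set 0) → VC-HIT  vc=[12, 10, 4]
12: 0x2e (blk 2, set 0) → L1-HIT  vc=[12, 10, 4]
13: 0xa7 (blk 10, set 0) → VC-HIT  vc=[12, 2, 4]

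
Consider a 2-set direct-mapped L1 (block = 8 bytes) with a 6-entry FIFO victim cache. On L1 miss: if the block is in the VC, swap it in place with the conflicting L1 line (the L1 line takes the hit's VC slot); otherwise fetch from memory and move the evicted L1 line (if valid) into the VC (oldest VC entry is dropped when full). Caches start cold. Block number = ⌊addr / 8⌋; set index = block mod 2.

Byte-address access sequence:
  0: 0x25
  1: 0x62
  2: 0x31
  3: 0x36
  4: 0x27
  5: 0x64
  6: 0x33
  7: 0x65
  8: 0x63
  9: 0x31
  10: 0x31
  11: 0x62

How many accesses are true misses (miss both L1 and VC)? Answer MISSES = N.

MISSES = 3

0: 0x25 (blk 4, set 0) → MISS  vc=[]
1: 0x62 (blk 12, set 0) → MISS  vc=[4]
2: 0x31 (blk 6, set 0) → MISS  vc=[4, 12]
3: 0x36 (blk 6, set 0) → L1-HIT  vc=[4, 12]
4: 0x27 (blk 4, set 0) → VC-HIT  vc=[6, 12]
5: 0x64 (blk 12, set 0) → VC-HIT  vc=[6, 4]
6: 0x33 (blk 6, set 0) → VC-HIT  vc=[12, 4]
7: 0x65 (blk 12, set 0) → VC-HIT  vc=[6, 4]
8: 0x63 (blk 12, set 0) → L1-HIT  vc=[6, 4]
9: 0x31 (blk 6, set 0) → VC-HIT  vc=[12, 4]
10: 0x31 (blk 6, set 0) → L1-HIT  vc=[12, 4]
11: 0x62 (blk 12, set 0) → VC-HIT  vc=[6, 4]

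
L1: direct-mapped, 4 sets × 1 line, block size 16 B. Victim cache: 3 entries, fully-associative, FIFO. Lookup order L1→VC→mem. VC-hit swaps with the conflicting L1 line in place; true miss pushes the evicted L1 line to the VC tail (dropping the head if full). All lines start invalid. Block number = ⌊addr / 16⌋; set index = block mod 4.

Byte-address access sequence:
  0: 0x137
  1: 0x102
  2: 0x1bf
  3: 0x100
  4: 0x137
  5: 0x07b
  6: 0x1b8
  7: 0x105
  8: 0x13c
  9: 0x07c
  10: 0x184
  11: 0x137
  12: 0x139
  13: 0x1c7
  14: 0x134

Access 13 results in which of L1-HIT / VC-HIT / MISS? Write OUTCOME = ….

OUTCOME = MISS

0: 0x137 (blk 19, set 3) → MISS  vc=[]
1: 0x102 (blk 16, set 0) → MISS  vc=[]
2: 0x1bf (blk 27, set 3) → MISS  vc=[19]
3: 0x100 (blk 16, set 0) → L1-HIT  vc=[19]
4: 0x137 (blk 19, set 3) → VC-HIT  vc=[27]
5: 0x7b (blk 7, set 3) → MISS  vc=[27, 19]
6: 0x1b8 (blk 27, set 3) → VC-HIT  vc=[7, 19]
7: 0x105 (blk 16, set 0) → L1-HIT  vc=[7, 19]
8: 0x13c (blk 19, set 3) → VC-HIT  vc=[7, 27]
9: 0x7c (blk 7, set 3) → VC-HIT  vc=[19, 27]
10: 0x184 (blk 24, set 0) → MISS  vc=[19, 27, 16]
11: 0x137 (blk 19, set 3) → VC-HIT  vc=[7, 27, 16]
12: 0x139 (blk 19, set 3) → L1-HIT  vc=[7, 27, 16]
13: 0x1c7 (blk 28, set 0) → MISS  vc=[27, 16, 24]
14: 0x134 (blk 19, set 3) → L1-HIT  vc=[27, 16, 24]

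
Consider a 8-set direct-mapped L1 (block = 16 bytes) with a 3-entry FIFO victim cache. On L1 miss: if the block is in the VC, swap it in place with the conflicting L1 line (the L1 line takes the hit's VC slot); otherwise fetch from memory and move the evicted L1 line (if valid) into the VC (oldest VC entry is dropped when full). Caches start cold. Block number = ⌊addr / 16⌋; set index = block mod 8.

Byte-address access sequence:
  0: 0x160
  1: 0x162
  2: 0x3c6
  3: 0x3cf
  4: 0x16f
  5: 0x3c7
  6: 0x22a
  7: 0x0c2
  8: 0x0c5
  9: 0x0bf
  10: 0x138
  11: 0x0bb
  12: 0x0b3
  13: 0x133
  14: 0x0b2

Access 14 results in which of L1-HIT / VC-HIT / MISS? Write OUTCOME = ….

OUTCOME = VC-HIT

  [0] addr=0x160 blk=22 s=6: MISS | VC []
  [1] addr=0x162 blk=22 s=6: L1-HIT | VC []
  [2] addr=0x3c6 blk=60 s=4: MISS | VC []
  [3] addr=0x3cf blk=60 s=4: L1-HIT | VC []
  [4] addr=0x16f blk=22 s=6: L1-HIT | VC []
  [5] addr=0x3c7 blk=60 s=4: L1-HIT | VC []
  [6] addr=0x22a blk=34 s=2: MISS | VC []
  [7] addr=0xc2 blk=12 s=4: MISS | VC [60]
  [8] addr=0xc5 blk=12 s=4: L1-HIT | VC [60]
  [9] addr=0xbf blk=11 s=3: MISS | VC [60]
  [10] addr=0x138 blk=19 s=3: MISS | VC [60, 11]
  [11] addr=0xbb blk=11 s=3: VC-HIT | VC [60, 19]
  [12] addr=0xb3 blk=11 s=3: L1-HIT | VC [60, 19]
  [13] addr=0x133 blk=19 s=3: VC-HIT | VC [60, 11]
  [14] addr=0xb2 blk=11 s=3: VC-HIT | VC [60, 19]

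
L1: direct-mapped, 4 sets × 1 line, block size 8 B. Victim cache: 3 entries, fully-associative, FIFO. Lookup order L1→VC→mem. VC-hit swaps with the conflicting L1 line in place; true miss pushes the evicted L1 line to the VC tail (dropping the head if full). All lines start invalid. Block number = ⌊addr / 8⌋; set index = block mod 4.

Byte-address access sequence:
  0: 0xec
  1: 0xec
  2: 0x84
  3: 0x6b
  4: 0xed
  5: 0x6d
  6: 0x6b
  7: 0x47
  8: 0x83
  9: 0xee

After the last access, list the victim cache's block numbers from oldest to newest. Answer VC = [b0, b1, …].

VC = [13, 8]

0: 0xec (blk 29, set 1) → MISS  vc=[]
1: 0xec (blk 29, set 1) → L1-HIT  vc=[]
2: 0x84 (blk 16, set 0) → MISS  vc=[]
3: 0x6b (blk 13, set 1) → MISS  vc=[29]
4: 0xed (blk 29, set 1) → VC-HIT  vc=[13]
5: 0x6d (blk 13, set 1) → VC-HIT  vc=[29]
6: 0x6b (blk 13, set 1) → L1-HIT  vc=[29]
7: 0x47 (blk 8, set 0) → MISS  vc=[29, 16]
8: 0x83 (blk 16, set 0) → VC-HIT  vc=[29, 8]
9: 0xee (blk 29, set 1) → VC-HIT  vc=[13, 8]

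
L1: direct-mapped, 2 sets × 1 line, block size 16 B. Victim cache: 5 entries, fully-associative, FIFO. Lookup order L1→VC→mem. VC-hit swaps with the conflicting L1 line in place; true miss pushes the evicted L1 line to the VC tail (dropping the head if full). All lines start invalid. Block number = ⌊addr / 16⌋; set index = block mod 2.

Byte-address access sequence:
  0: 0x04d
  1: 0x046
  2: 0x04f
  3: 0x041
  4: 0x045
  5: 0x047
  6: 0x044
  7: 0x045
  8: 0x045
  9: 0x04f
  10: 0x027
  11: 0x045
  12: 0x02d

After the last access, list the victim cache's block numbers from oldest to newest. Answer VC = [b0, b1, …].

#0 0x4d→b4/s0 MISS; vc=[]
#1 0x46→b4/s0 L1-HIT; vc=[]
#2 0x4f→b4/s0 L1-HIT; vc=[]
#3 0x41→b4/s0 L1-HIT; vc=[]
#4 0x45→b4/s0 L1-HIT; vc=[]
#5 0x47→b4/s0 L1-HIT; vc=[]
#6 0x44→b4/s0 L1-HIT; vc=[]
#7 0x45→b4/s0 L1-HIT; vc=[]
#8 0x45→b4/s0 L1-HIT; vc=[]
#9 0x4f→b4/s0 L1-HIT; vc=[]
#10 0x27→b2/s0 MISS; vc=[4]
#11 0x45→b4/s0 VC-HIT; vc=[2]
#12 0x2d→b2/s0 VC-HIT; vc=[4]

VC = [4]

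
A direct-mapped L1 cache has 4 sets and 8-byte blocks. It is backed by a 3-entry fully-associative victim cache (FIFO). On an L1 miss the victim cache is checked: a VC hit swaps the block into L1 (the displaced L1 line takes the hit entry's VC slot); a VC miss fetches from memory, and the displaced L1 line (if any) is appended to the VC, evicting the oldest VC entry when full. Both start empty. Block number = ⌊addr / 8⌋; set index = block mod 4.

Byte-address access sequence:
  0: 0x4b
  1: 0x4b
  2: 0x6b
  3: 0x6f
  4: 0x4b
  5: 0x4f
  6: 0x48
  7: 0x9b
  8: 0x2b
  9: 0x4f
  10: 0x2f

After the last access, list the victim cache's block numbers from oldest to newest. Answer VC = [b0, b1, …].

0: 0x4b (blk 9, set 1) → MISS  vc=[]
1: 0x4b (blk 9, set 1) → L1-HIT  vc=[]
2: 0x6b (blk 13, set 1) → MISS  vc=[9]
3: 0x6f (blk 13, set 1) → L1-HIT  vc=[9]
4: 0x4b (blk 9, set 1) → VC-HIT  vc=[13]
5: 0x4f (blk 9, set 1) → L1-HIT  vc=[13]
6: 0x48 (blk 9, set 1) → L1-HIT  vc=[13]
7: 0x9b (blk 19, set 3) → MISS  vc=[13]
8: 0x2b (blk 5, set 1) → MISS  vc=[13, 9]
9: 0x4f (blk 9, set 1) → VC-HIT  vc=[13, 5]
10: 0x2f (blk 5, set 1) → VC-HIT  vc=[13, 9]

VC = [13, 9]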